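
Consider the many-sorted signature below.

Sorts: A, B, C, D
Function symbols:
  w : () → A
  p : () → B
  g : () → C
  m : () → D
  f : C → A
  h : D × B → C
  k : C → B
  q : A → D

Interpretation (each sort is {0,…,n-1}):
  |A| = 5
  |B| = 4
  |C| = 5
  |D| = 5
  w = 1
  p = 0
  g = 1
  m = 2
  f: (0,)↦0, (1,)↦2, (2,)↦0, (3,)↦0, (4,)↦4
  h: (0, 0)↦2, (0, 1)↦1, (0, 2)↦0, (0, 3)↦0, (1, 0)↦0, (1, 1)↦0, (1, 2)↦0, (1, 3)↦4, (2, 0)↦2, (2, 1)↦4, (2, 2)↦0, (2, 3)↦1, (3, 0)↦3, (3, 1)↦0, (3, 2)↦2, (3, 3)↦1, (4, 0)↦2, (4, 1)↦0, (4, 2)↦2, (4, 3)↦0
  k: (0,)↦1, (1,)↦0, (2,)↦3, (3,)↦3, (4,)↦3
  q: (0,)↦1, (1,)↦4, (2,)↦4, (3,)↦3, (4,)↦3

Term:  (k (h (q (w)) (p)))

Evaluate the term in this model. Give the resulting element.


value = 3

  w = 1
  (q (w)) = q(1,) = 4
  p = 0
  (h (q (w)) (p)) = h(4, 0) = 2
  (k (h (q (w)) (p))) = k(2,) = 3


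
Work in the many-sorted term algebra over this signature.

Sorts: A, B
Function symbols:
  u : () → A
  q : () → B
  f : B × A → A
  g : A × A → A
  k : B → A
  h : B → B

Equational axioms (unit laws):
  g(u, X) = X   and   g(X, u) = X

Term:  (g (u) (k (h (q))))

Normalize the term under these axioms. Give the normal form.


normal form = (k (h (q)))

1. (g (u) (k (h (q))))  →  (k (h (q)))


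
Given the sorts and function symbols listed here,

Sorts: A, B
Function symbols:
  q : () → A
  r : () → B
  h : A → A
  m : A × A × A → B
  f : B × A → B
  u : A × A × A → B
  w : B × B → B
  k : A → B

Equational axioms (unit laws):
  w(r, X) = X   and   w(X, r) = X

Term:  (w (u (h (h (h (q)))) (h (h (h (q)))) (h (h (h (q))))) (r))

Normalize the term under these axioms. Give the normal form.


normal form = (u (h (h (h (q)))) (h (h (h (q)))) (h (h (h (q)))))

1. (w (u (h (h (h (q)))) (h (h (h (q)))) (h (h (h (q))))) (r))  →  (u (h (h (h (q)))) (h (h (h (q)))) (h (h (h (q)))))


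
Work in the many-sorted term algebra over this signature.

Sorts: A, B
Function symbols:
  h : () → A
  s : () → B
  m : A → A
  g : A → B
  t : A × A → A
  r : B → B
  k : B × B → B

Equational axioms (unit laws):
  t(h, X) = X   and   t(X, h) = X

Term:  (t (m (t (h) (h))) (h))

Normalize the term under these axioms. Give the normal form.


normal form = (m (h))

1. (t (m (t (h) (h))) (h))  →  (m (t (h) (h)))
2. (m (t (h) (h)))  →  (m (h))


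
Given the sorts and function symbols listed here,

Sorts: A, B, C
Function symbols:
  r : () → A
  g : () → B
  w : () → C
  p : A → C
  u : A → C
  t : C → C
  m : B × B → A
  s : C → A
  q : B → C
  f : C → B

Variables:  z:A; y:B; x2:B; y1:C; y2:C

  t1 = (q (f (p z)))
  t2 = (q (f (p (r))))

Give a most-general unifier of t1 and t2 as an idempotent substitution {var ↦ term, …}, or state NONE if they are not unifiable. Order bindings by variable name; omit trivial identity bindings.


{z ↦ (r)}


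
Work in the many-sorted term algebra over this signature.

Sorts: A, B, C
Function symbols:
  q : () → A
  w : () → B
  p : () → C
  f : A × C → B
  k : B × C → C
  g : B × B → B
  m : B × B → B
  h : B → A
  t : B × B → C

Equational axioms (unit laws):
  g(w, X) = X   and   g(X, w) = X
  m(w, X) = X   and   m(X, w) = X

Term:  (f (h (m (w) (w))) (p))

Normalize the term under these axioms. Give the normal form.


normal form = (f (h (w)) (p))

1. (f (h (m (w) (w))) (p))  →  (f (h (w)) (p))


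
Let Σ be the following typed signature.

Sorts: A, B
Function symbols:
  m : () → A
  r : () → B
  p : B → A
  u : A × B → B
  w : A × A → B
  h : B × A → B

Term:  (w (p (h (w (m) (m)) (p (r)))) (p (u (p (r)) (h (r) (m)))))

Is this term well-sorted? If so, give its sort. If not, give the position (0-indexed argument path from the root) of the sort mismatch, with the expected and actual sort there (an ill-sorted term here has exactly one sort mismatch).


well-sorted; sort = B

        (m) : A
        (m) : A
      (w (m) (m)) : B
        (r) : B
      (p (r)) : A
    (h (w (m) (m)) (p (r))) : B
  (p (h (w (m) (m)) (p (r)))) : A
        (r) : B
      (p (r)) : A
        (r) : B
        (m) : A
      (h (r) (m)) : B
    (u (p (r)) (h (r) (m))) : B
  (p (u (p (r)) (h (r) (m)))) : A
(w (p (h (w (m) (m)) (p (r)))) (p (u (p (r)) (h (r) (m))))) : B


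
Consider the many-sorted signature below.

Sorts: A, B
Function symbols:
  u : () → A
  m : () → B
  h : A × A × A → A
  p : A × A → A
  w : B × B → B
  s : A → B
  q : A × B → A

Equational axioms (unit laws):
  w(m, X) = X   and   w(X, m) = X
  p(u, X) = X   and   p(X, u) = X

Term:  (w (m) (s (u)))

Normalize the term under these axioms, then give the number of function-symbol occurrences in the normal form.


size = 2

1. (w (m) (s (u)))  →  (s (u))
normal form: (s (u))


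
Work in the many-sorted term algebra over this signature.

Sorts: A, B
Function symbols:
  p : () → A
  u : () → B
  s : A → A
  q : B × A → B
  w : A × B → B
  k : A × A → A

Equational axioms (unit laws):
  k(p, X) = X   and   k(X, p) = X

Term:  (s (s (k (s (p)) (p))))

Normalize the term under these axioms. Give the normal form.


normal form = (s (s (s (p))))

1. (s (s (k (s (p)) (p))))  →  (s (s (s (p))))


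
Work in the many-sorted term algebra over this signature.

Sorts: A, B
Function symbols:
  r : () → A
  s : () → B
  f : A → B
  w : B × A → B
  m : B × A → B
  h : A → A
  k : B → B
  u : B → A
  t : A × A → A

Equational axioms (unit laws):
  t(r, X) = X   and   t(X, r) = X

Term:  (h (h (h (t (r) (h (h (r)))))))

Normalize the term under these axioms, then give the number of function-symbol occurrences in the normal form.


1. (h (h (h (t (r) (h (h (r)))))))  →  (h (h (h (h (h (r))))))
normal form: (h (h (h (h (h (r))))))

size = 6


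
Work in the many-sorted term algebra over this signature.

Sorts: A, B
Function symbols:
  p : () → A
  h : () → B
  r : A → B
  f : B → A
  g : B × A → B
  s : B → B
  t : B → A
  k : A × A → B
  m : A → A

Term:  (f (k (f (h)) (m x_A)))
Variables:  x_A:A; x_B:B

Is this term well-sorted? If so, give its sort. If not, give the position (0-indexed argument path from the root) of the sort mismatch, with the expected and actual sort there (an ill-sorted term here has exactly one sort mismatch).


      (h) : B
    (f (h)) : A
      x_A : A
    (m x_A) : A
  (k (f (h)) (m x_A)) : B
(f (k (f (h)) (m x_A))) : A

well-sorted; sort = A


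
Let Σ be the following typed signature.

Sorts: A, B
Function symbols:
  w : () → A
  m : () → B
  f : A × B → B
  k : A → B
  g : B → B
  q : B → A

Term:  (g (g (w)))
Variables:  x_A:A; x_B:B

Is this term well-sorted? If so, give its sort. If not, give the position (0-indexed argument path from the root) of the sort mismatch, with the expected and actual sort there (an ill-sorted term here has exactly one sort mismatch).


ill-sorted at position [0, 0]: expected B, got A

    (w) : A
  (g (w)) : ✗ arg 0 at [0, 0] has sort A, expected B


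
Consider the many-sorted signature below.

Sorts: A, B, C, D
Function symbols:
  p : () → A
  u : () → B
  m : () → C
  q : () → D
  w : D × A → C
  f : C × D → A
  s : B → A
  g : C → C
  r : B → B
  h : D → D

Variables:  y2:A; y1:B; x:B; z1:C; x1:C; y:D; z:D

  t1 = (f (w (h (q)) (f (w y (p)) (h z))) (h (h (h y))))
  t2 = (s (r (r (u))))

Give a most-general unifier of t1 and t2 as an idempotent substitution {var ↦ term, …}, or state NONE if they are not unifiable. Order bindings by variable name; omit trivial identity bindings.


head clash or occurs-check failure — not unifiable

NONE (not unifiable)


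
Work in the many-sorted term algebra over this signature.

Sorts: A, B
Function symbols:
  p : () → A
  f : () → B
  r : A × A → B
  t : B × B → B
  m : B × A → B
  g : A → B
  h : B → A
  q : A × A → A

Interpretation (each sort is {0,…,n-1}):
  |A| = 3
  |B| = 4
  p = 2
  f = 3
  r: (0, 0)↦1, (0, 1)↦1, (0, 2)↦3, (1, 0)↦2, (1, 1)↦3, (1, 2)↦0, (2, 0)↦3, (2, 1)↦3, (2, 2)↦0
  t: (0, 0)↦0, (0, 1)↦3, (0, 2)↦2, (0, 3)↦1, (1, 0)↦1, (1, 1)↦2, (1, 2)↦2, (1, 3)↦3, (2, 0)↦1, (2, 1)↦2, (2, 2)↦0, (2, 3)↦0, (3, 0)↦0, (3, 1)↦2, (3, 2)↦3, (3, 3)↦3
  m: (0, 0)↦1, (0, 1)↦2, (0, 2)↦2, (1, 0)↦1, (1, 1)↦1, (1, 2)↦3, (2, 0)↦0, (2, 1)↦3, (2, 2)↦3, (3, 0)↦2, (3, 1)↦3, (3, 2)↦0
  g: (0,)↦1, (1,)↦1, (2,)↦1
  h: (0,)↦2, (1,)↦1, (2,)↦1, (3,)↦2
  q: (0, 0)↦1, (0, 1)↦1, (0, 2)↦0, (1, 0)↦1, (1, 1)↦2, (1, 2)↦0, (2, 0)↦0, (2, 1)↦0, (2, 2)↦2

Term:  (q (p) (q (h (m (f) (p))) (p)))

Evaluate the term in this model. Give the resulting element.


value = 2

  p = 2
  f = 3
  p = 2
  (m (f) (p)) = m(3, 2) = 0
  (h (m (f) (p))) = h(0,) = 2
  p = 2
  (q (h (m (f) (p))) (p)) = q(2, 2) = 2
  (q (p) (q (h (m (f) (p))) (p))) = q(2, 2) = 2


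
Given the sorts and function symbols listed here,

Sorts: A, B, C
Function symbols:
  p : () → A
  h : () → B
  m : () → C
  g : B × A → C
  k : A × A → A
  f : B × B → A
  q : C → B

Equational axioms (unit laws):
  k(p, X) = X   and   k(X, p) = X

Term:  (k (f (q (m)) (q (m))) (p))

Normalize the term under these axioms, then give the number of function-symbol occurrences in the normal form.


1. (k (f (q (m)) (q (m))) (p))  →  (f (q (m)) (q (m)))
normal form: (f (q (m)) (q (m)))

size = 5


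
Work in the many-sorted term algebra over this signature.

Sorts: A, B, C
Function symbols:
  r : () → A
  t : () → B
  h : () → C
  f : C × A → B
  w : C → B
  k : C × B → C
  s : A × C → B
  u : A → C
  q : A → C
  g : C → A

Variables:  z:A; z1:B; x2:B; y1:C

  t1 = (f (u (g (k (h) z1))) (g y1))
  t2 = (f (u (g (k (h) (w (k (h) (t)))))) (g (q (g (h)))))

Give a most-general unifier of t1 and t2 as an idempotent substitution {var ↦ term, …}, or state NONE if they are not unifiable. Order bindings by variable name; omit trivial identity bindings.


{y1 ↦ (q (g (h))), z1 ↦ (w (k (h) (t)))}


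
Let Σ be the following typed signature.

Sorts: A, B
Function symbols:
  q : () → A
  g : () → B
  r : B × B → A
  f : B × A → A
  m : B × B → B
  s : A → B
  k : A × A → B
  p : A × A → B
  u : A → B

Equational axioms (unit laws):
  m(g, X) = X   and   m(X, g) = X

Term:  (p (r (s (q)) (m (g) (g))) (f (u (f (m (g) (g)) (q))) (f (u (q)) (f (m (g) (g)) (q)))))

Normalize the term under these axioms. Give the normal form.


normal form = (p (r (s (q)) (g)) (f (u (f (g) (q))) (f (u (q)) (f (g) (q)))))

1. (p (r (s (q)) (m (g) (g))) (f (u (f (m (g) (g)) (q))) (f (u (q)) (f (m (g) (g)) (q)))))  →  (p (r (s (q)) (g)) (f (u (f (m (g) (g)) (q))) (f (u (q)) (f (m (g) (g)) (q)))))
2. (p (r (s (q)) (g)) (f (u (f (m (g) (g)) (q))) (f (u (q)) (f (m (g) (g)) (q)))))  →  (p (r (s (q)) (g)) (f (u (f (g) (q))) (f (u (q)) (f (m (g) (g)) (q)))))
3. (p (r (s (q)) (g)) (f (u (f (g) (q))) (f (u (q)) (f (m (g) (g)) (q)))))  →  (p (r (s (q)) (g)) (f (u (f (g) (q))) (f (u (q)) (f (g) (q)))))


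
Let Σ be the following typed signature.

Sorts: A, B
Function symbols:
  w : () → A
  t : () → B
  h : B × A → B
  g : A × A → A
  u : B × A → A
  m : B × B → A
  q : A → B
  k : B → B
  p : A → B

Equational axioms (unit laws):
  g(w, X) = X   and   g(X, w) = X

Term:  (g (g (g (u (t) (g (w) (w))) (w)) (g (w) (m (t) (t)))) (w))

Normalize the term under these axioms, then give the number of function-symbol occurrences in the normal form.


size = 7

1. (g (g (g (u (t) (g (w) (w))) (w)) (g (w) (m (t) (t)))) (w))  →  (g (g (u (t) (g (w) (w))) (w)) (g (w) (m (t) (t))))
2. (g (g (u (t) (g (w) (w))) (w)) (g (w) (m (t) (t))))  →  (g (u (t) (g (w) (w))) (g (w) (m (t) (t))))
3. (g (u (t) (g (w) (w))) (g (w) (m (t) (t))))  →  (g (u (t) (w)) (g (w) (m (t) (t))))
4. (g (u (t) (w)) (g (w) (m (t) (t))))  →  (g (u (t) (w)) (m (t) (t)))
normal form: (g (u (t) (w)) (m (t) (t)))


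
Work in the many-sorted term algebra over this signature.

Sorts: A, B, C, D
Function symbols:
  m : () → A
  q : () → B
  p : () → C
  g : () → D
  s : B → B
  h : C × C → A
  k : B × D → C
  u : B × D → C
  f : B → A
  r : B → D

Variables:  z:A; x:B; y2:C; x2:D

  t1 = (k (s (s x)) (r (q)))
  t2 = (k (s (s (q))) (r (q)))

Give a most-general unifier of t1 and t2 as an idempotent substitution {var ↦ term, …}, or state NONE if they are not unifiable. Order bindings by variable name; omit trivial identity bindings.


{x ↦ (q)}


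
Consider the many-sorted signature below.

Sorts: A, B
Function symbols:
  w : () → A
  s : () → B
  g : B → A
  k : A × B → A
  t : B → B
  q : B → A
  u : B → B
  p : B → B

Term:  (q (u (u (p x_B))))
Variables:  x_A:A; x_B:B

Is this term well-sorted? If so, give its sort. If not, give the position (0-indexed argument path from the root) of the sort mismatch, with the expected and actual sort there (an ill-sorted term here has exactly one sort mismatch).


        x_B : B
      (p x_B) : B
    (u (p x_B)) : B
  (u (u (p x_B))) : B
(q (u (u (p x_B)))) : A

well-sorted; sort = A


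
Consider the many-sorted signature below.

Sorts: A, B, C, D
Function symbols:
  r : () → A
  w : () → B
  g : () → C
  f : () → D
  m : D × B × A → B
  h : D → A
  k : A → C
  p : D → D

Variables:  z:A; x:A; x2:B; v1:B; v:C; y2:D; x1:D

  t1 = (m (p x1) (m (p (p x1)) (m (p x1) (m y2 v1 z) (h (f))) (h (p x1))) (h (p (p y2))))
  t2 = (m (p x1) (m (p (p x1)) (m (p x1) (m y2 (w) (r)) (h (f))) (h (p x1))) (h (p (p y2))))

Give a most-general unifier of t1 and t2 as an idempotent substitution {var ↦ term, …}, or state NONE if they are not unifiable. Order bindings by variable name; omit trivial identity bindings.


{v1 ↦ (w), z ↦ (r)}


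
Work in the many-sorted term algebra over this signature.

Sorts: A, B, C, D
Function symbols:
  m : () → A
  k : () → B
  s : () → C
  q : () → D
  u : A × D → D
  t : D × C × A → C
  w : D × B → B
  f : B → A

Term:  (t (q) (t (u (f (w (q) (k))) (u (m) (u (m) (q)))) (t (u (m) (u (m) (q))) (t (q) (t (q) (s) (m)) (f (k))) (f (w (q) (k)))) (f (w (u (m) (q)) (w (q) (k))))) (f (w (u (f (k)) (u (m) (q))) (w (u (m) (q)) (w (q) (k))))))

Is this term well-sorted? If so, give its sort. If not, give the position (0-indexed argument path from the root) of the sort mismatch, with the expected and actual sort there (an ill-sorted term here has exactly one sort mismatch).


well-sorted; sort = C

  (q) : D
          (q) : D
          (k) : B
        (w (q) (k)) : B
      (f (w (q) (k))) : A
        (m) : A
          (m) : A
          (q) : D
        (u (m) (q)) : D
      (u (m) (u (m) (q))) : D
    (u (f (w (q) (k))) (u (m) (u (m) (q)))) : D
        (m) : A
          (m) : A
          (q) : D
        (u (m) (q)) : D
      (u (m) (u (m) (q))) : D
        (q) : D
          (q) : D
          (s) : C
          (m) : A
        (t (q) (s) (m)) : C
          (k) : B
        (f (k)) : A
      (t (q) (t (q) (s) (m)) (f (k))) : C
          (q) : D
          (k) : B
        (w (q) (k)) : B
      (f (w (q) (k))) : A
    (t (u (m) (u (m) (q))) (t (q) (t (q) (s) (m)) (f (k))) (f (w (q) (k)))) : C
          (m) : A
          (q) : D
        (u (m) (q)) : D
          (q) : D
          (k) : B
        (w (q) (k)) : B
      (w (u (m) (q)) (w (q) (k))) : B
    (f (w (u (m) (q)) (w (q) (k)))) : A
  (t (u (f (w (q) (k))) (u (m) (u (m) (q)))) (t (u (m) (u (m) (q))) (t (q) (t (q) (s) (m)) (f (k))) (f (w (q) (k)))) (f (w (u (m) (q)) (w (q) (k))))) : C
          (k) : B
        (f (k)) : A
          (m) : A
          (q) : D
        (u (m) (q)) : D
      (u (f (k)) (u (m) (q))) : D
          (m) : A
          (q) : D
        (u (m) (q)) : D
          (q) : D
          (k) : B
        (w (q) (k)) : B
      (w (u (m) (q)) (w (q) (k))) : B
    (w (u (f (k)) (u (m) (q))) (w (u (m) (q)) (w (q) (k)))) : B
  (f (w (u (f (k)) (u (m) (q))) (w (u (m) (q)) (w (q) (k))))) : A
(t (q) (t (u (f (w (q) (k))) (u (m) (u (m) (q)))) (t (u (m) (u (m) (q))) (t (q) (t (q) (s) (m)) (f (k))) (f (w (q) (k)))) (f (w (u (m) (q)) (w (q) (k))))) (f (w (u (f (k)) (u (m) (q))) (w (u (m) (q)) (w (q) (k)))))) : C


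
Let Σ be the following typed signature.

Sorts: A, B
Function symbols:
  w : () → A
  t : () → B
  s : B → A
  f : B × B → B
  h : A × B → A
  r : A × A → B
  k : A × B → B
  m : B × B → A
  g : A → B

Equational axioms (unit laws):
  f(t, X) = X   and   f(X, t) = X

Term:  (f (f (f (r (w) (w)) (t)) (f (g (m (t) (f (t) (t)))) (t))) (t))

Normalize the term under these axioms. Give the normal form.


normal form = (f (r (w) (w)) (g (m (t) (t))))

1. (f (f (f (r (w) (w)) (t)) (f (g (m (t) (f (t) (t)))) (t))) (t))  →  (f (f (r (w) (w)) (t)) (f (g (m (t) (f (t) (t)))) (t)))
2. (f (f (r (w) (w)) (t)) (f (g (m (t) (f (t) (t)))) (t)))  →  (f (r (w) (w)) (f (g (m (t) (f (t) (t)))) (t)))
3. (f (r (w) (w)) (f (g (m (t) (f (t) (t)))) (t)))  →  (f (r (w) (w)) (g (m (t) (f (t) (t)))))
4. (f (r (w) (w)) (g (m (t) (f (t) (t)))))  →  (f (r (w) (w)) (g (m (t) (t))))


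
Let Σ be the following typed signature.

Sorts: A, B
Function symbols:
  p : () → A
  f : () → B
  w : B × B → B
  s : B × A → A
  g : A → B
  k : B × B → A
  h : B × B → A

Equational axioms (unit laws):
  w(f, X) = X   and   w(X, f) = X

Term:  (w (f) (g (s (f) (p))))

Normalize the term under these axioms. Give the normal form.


normal form = (g (s (f) (p)))

1. (w (f) (g (s (f) (p))))  →  (g (s (f) (p)))


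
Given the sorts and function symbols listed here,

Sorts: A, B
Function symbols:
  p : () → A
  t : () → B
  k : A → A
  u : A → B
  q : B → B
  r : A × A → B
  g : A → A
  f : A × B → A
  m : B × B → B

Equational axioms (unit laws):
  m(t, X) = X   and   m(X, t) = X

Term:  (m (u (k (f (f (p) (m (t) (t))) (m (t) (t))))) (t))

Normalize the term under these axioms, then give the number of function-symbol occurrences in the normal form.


size = 7

1. (m (u (k (f (f (p) (m (t) (t))) (m (t) (t))))) (t))  →  (u (k (f (f (p) (m (t) (t))) (m (t) (t)))))
2. (u (k (f (f (p) (m (t) (t))) (m (t) (t)))))  →  (u (k (f (f (p) (t)) (m (t) (t)))))
3. (u (k (f (f (p) (t)) (m (t) (t)))))  →  (u (k (f (f (p) (t)) (t))))
normal form: (u (k (f (f (p) (t)) (t))))


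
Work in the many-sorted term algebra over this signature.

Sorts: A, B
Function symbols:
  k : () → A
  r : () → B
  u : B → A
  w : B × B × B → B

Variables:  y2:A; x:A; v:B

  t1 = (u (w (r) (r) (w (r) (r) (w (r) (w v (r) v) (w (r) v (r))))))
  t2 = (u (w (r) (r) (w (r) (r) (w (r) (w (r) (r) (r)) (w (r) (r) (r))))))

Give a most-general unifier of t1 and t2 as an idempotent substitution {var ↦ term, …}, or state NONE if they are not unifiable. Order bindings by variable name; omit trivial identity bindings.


{v ↦ (r)}


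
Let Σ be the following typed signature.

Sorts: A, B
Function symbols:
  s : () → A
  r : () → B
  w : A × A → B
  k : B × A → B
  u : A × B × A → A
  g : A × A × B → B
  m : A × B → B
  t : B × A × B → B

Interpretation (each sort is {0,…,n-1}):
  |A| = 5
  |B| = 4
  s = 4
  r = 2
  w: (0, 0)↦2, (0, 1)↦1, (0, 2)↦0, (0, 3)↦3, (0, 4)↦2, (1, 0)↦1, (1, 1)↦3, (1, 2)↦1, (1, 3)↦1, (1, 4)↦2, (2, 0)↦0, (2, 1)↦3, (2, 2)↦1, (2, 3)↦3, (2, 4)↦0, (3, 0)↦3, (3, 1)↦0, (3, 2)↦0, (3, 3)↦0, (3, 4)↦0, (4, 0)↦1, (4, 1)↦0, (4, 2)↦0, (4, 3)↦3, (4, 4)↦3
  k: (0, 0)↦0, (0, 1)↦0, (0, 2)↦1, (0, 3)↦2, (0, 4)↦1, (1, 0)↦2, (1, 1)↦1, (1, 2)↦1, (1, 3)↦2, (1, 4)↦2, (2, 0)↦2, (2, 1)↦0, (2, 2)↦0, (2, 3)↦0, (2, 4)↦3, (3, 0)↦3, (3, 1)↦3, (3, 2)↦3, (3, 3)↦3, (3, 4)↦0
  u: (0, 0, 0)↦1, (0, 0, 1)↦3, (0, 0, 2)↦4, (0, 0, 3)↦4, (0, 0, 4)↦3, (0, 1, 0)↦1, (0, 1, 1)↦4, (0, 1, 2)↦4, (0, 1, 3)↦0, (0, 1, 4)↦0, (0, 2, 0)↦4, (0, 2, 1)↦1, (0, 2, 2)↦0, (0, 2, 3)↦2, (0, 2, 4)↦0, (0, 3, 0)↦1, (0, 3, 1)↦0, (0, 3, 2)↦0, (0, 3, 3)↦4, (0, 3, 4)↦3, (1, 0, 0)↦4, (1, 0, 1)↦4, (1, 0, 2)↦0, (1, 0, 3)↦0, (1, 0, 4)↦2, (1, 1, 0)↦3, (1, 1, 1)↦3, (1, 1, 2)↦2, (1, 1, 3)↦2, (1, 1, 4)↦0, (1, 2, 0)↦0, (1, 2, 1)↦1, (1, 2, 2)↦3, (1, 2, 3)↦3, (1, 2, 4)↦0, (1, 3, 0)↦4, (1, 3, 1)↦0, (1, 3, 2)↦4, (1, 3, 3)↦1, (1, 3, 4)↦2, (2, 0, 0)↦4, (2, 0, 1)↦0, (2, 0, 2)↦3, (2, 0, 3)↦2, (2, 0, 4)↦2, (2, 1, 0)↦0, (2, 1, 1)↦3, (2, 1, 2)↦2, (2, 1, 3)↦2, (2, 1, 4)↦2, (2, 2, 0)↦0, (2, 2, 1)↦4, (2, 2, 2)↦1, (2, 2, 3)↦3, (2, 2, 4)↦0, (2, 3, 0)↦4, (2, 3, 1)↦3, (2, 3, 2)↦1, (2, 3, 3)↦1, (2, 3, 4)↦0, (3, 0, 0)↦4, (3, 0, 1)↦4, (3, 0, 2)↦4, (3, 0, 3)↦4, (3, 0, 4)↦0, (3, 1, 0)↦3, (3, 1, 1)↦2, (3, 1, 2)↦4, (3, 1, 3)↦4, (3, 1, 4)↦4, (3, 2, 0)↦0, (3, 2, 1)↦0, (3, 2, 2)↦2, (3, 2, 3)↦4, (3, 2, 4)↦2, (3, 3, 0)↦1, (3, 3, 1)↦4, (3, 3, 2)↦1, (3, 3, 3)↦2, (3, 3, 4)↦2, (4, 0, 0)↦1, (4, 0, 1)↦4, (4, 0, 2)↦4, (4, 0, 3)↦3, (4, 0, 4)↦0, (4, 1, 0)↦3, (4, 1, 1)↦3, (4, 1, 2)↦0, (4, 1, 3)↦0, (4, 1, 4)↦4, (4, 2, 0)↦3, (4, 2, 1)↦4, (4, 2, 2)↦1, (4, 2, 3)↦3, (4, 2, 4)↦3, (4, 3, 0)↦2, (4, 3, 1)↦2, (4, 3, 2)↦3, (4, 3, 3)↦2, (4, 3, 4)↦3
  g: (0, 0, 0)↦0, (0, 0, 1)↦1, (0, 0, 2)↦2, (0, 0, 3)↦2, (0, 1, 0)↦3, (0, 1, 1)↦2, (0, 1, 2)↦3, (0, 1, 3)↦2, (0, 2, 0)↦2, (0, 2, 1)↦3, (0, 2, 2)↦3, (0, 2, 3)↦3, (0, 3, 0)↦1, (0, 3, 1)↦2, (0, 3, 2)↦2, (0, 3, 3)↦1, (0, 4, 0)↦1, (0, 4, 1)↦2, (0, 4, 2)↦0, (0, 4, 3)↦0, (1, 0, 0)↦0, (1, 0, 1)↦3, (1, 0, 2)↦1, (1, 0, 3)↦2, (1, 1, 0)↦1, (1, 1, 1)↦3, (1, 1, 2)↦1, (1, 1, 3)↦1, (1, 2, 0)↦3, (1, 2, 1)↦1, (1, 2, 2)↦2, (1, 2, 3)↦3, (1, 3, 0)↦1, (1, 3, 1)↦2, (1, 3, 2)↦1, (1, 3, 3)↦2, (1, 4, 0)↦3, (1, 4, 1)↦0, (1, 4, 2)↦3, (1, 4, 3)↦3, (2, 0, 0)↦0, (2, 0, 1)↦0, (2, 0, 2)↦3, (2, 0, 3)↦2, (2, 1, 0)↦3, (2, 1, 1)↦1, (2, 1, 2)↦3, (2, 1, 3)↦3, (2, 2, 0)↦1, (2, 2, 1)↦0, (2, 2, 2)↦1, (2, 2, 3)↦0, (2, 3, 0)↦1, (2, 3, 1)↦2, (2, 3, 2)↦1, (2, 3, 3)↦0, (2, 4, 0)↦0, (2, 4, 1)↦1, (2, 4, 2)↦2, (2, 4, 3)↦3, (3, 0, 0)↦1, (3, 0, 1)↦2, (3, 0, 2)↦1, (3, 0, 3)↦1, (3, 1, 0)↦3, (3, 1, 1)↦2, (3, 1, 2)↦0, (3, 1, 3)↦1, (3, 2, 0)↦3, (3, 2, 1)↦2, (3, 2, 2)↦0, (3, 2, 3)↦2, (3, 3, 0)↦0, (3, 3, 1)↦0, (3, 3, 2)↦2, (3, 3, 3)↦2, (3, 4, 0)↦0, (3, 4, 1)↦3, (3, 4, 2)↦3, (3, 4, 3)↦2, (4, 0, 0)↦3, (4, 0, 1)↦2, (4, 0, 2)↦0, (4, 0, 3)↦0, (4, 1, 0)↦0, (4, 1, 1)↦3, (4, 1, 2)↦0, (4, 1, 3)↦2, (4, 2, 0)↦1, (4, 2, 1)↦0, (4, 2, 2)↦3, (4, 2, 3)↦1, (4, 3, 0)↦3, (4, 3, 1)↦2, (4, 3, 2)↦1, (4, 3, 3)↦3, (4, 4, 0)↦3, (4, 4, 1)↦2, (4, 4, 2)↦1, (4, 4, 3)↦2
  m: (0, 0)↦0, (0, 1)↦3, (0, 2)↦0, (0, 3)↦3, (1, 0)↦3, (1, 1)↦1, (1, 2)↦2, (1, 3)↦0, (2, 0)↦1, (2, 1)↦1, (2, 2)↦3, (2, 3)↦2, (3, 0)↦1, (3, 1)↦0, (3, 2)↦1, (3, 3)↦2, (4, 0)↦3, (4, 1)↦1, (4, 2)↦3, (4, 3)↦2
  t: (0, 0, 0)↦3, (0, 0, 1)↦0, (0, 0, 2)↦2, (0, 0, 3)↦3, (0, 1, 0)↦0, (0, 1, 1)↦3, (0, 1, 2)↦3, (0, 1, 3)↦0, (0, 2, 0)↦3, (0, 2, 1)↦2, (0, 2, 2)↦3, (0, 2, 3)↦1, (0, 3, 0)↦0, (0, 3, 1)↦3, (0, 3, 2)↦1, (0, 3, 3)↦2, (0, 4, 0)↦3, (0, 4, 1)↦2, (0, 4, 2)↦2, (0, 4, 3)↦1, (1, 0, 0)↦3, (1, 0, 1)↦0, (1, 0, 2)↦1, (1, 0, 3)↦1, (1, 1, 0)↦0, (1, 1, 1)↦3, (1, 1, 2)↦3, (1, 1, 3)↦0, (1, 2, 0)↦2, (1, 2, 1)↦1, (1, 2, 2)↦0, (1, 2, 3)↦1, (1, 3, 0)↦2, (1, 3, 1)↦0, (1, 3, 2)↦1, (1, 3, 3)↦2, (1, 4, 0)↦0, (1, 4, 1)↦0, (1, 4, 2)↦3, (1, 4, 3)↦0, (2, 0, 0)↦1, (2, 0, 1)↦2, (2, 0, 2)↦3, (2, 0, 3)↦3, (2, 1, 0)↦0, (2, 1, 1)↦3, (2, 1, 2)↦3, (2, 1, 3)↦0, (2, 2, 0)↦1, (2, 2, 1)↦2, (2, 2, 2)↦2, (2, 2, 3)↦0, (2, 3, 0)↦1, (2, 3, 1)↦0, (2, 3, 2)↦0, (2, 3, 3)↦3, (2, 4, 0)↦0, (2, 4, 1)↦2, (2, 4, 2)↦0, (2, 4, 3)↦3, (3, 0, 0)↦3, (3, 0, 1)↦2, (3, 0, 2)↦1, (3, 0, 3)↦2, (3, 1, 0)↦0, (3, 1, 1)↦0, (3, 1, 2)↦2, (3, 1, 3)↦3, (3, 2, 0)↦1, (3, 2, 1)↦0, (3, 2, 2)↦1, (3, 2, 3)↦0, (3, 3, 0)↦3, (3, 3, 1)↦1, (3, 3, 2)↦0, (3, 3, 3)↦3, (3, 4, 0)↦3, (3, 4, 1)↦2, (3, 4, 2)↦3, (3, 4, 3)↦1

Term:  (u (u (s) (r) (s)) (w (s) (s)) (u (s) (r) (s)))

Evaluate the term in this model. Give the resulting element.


  s = 4
  r = 2
  s = 4
  (u (s) (r) (s)) = u(4, 2, 4) = 3
  s = 4
  s = 4
  (w (s) (s)) = w(4, 4) = 3
  s = 4
  r = 2
  s = 4
  (u (s) (r) (s)) = u(4, 2, 4) = 3
  (u (u (s) (r) (s)) (w (s) (s)) (u (s) (r) (s))) = u(3, 3, 3) = 2

value = 2


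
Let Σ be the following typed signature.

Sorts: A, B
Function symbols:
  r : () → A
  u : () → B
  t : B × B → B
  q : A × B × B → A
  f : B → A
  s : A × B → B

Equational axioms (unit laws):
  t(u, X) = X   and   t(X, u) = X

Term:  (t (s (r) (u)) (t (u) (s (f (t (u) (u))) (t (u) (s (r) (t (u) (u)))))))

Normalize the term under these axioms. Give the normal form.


1. (t (s (r) (u)) (t (u) (s (f (t (u) (u))) (t (u) (s (r) (t (u) (u)))))))  →  (t (s (r) (u)) (s (f (t (u) (u))) (t (u) (s (r) (t (u) (u))))))
2. (t (s (r) (u)) (s (f (t (u) (u))) (t (u) (s (r) (t (u) (u))))))  →  (t (s (r) (u)) (s (f (u)) (t (u) (s (r) (t (u) (u))))))
3. (t (s (r) (u)) (s (f (u)) (t (u) (s (r) (t (u) (u))))))  →  (t (s (r) (u)) (s (f (u)) (s (r) (t (u) (u)))))
4. (t (s (r) (u)) (s (f (u)) (s (r) (t (u) (u)))))  →  (t (s (r) (u)) (s (f (u)) (s (r) (u))))

normal form = (t (s (r) (u)) (s (f (u)) (s (r) (u))))


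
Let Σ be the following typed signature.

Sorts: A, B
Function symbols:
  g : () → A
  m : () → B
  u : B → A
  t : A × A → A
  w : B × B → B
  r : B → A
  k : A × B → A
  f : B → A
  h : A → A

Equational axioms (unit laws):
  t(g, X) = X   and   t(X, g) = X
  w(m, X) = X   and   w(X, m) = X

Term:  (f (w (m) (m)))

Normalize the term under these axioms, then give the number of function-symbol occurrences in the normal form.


1. (f (w (m) (m)))  →  (f (m))
normal form: (f (m))

size = 2


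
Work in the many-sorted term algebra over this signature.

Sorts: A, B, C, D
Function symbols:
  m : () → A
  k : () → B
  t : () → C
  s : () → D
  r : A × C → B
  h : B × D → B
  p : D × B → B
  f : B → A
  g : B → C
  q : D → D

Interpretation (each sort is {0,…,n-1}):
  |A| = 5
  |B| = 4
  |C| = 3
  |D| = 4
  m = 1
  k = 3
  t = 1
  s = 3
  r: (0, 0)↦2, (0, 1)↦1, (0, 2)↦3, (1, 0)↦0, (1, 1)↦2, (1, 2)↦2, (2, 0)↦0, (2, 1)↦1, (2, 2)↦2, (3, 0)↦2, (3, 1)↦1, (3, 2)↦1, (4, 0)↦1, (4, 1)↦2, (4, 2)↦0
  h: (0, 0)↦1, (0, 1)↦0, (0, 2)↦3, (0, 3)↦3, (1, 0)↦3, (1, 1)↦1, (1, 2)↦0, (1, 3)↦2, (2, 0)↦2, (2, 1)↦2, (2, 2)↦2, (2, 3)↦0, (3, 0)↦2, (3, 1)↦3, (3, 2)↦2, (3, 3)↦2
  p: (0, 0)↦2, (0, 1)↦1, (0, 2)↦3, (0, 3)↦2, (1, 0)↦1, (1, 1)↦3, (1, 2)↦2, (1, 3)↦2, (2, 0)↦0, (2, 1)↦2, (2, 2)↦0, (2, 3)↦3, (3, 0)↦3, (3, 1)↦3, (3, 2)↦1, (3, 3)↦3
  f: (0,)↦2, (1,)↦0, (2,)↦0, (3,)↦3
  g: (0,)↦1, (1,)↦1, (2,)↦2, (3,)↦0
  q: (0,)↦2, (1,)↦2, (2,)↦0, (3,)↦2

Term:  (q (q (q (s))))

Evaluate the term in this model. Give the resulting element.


value = 2

  s = 3
  (q (s)) = q(3,) = 2
  (q (q (s))) = q(2,) = 0
  (q (q (q (s)))) = q(0,) = 2


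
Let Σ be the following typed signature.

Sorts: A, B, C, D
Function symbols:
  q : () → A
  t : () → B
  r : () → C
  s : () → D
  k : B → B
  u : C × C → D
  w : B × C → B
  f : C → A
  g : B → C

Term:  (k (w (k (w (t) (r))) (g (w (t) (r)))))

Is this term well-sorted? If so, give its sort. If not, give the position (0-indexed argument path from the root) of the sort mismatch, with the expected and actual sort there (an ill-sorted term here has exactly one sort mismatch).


well-sorted; sort = B

        (t) : B
        (r) : C
      (w (t) (r)) : B
    (k (w (t) (r))) : B
        (t) : B
        (r) : C
      (w (t) (r)) : B
    (g (w (t) (r))) : C
  (w (k (w (t) (r))) (g (w (t) (r)))) : B
(k (w (k (w (t) (r))) (g (w (t) (r))))) : B


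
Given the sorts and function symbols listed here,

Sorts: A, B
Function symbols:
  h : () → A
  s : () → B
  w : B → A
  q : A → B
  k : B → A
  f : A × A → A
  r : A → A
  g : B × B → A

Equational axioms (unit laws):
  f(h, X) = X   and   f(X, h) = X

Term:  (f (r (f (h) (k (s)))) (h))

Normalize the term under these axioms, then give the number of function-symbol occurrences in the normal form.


size = 3

1. (f (r (f (h) (k (s)))) (h))  →  (r (f (h) (k (s))))
2. (r (f (h) (k (s))))  →  (r (k (s)))
normal form: (r (k (s)))


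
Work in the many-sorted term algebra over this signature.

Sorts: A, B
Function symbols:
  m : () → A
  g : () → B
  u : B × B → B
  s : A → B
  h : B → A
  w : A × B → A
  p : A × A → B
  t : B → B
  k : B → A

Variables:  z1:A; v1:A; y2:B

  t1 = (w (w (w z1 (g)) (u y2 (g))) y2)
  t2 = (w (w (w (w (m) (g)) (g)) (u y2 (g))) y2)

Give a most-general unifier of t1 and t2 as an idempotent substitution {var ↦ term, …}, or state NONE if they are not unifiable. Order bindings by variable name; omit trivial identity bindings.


{z1 ↦ (w (m) (g))}


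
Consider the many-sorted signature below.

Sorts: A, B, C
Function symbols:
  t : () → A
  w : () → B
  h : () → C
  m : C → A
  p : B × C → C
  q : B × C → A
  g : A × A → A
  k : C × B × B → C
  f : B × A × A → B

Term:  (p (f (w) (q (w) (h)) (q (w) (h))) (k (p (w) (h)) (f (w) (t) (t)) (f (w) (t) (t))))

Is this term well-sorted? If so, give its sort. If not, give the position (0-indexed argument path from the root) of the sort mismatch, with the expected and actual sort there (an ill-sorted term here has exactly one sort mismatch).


    (w) : B
      (w) : B
      (h) : C
    (q (w) (h)) : A
      (w) : B
      (h) : C
    (q (w) (h)) : A
  (f (w) (q (w) (h)) (q (w) (h))) : B
      (w) : B
      (h) : C
    (p (w) (h)) : C
      (w) : B
      (t) : A
      (t) : A
    (f (w) (t) (t)) : B
      (w) : B
      (t) : A
      (t) : A
    (f (w) (t) (t)) : B
  (k (p (w) (h)) (f (w) (t) (t)) (f (w) (t) (t))) : C
(p (f (w) (q (w) (h)) (q (w) (h))) (k (p (w) (h)) (f (w) (t) (t)) (f (w) (t) (t)))) : C

well-sorted; sort = C


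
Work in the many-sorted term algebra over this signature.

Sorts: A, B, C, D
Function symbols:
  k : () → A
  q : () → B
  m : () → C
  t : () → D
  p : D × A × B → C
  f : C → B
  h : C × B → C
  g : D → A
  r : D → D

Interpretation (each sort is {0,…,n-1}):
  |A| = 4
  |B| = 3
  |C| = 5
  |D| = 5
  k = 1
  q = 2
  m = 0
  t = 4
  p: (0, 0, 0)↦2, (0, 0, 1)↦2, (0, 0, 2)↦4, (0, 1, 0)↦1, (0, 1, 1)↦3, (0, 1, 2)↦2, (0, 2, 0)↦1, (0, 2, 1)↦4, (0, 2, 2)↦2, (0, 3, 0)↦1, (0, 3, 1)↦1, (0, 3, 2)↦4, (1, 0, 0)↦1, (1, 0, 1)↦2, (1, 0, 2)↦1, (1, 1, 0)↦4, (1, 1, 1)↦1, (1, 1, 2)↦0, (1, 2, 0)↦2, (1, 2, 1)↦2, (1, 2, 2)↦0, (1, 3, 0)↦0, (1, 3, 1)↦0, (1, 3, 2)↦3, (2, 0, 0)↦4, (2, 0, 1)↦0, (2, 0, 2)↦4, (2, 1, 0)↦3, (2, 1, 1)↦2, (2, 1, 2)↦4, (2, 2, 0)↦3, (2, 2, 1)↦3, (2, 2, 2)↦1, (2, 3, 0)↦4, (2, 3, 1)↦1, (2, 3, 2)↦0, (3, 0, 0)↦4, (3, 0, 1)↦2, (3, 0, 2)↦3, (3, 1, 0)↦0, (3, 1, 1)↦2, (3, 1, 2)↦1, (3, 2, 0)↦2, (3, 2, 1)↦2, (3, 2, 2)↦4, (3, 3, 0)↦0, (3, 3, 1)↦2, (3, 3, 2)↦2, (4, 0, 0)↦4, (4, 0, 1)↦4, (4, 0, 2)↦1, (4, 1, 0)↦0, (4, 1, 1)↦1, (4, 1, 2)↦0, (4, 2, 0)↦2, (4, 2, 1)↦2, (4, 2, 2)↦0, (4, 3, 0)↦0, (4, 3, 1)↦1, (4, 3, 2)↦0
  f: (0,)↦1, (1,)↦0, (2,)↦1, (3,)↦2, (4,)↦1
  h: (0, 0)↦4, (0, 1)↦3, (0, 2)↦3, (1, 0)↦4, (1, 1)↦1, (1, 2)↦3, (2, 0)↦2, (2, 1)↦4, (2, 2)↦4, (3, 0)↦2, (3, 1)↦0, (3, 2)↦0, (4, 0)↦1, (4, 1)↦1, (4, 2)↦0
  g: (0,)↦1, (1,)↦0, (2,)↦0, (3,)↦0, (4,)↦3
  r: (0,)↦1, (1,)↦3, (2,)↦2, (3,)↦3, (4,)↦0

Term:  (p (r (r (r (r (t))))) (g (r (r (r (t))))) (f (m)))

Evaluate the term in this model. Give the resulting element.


value = 2

  t = 4
  (r (t)) = r(4,) = 0
  (r (r (t))) = r(0,) = 1
  (r (r (r (t)))) = r(1,) = 3
  (r (r (r (r (t))))) = r(3,) = 3
  t = 4
  (r (t)) = r(4,) = 0
  (r (r (t))) = r(0,) = 1
  (r (r (r (t)))) = r(1,) = 3
  (g (r (r (r (t))))) = g(3,) = 0
  m = 0
  (f (m)) = f(0,) = 1
  (p (r (r (r (r (t))))) (g (r (r (r (t))))) (f (m))) = p(3, 0, 1) = 2


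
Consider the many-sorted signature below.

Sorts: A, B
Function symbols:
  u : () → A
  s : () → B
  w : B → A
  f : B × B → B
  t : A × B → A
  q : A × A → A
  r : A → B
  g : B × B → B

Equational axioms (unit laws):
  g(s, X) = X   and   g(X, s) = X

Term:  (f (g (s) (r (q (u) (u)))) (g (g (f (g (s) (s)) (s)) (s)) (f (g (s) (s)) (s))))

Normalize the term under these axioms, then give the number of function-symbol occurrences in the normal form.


1. (f (g (s) (r (q (u) (u)))) (g (g (f (g (s) (s)) (s)) (s)) (f (g (s) (s)) (s))))  →  (f (r (q (u) (u))) (g (g (f (g (s) (s)) (s)) (s)) (f (g (s) (s)) (s))))
2. (f (r (q (u) (u))) (g (g (f (g (s) (s)) (s)) (s)) (f (g (s) (s)) (s))))  →  (f (r (q (u) (u))) (g (f (g (s) (s)) (s)) (f (g (s) (s)) (s))))
3. (f (r (q (u) (u))) (g (f (g (s) (s)) (s)) (f (g (s) (s)) (s))))  →  (f (r (q (u) (u))) (g (f (s) (s)) (f (g (s) (s)) (s))))
4. (f (r (q (u) (u))) (g (f (s) (s)) (f (g (s) (s)) (s))))  →  (f (r (q (u) (u))) (g (f (s) (s)) (f (s) (s))))
normal form: (f (r (q (u) (u))) (g (f (s) (s)) (f (s) (s))))

size = 12


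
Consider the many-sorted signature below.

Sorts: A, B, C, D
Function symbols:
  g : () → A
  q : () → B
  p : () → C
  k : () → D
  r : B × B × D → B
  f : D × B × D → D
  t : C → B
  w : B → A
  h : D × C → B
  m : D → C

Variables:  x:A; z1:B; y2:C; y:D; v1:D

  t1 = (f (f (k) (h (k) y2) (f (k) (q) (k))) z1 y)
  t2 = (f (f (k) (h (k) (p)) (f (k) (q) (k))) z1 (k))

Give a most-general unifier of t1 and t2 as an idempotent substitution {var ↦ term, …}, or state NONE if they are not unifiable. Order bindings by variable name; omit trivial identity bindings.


{y ↦ (k), y2 ↦ (p)}


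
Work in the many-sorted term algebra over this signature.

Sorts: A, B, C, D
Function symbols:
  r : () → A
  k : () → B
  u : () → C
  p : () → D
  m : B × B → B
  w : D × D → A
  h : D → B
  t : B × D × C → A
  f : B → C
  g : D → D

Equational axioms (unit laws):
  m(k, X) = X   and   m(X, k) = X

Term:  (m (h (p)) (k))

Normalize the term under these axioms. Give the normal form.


1. (m (h (p)) (k))  →  (h (p))

normal form = (h (p))


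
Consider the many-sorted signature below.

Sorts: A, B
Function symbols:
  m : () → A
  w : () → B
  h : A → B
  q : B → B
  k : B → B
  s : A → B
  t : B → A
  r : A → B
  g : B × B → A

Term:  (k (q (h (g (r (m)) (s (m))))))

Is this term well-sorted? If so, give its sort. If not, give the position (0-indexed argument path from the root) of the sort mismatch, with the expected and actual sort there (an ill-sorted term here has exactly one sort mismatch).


          (m) : A
        (r (m)) : B
          (m) : A
        (s (m)) : B
      (g (r (m)) (s (m))) : A
    (h (g (r (m)) (s (m)))) : B
  (q (h (g (r (m)) (s (m))))) : B
(k (q (h (g (r (m)) (s (m)))))) : B

well-sorted; sort = B


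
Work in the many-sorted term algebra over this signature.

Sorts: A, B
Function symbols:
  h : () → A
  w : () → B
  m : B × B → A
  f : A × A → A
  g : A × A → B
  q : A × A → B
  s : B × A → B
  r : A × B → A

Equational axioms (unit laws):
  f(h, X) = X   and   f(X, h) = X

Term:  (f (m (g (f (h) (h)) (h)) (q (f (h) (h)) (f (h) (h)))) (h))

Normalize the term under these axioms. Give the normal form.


normal form = (m (g (h) (h)) (q (h) (h)))

1. (f (m (g (f (h) (h)) (h)) (q (f (h) (h)) (f (h) (h)))) (h))  →  (m (g (f (h) (h)) (h)) (q (f (h) (h)) (f (h) (h))))
2. (m (g (f (h) (h)) (h)) (q (f (h) (h)) (f (h) (h))))  →  (m (g (h) (h)) (q (f (h) (h)) (f (h) (h))))
3. (m (g (h) (h)) (q (f (h) (h)) (f (h) (h))))  →  (m (g (h) (h)) (q (h) (f (h) (h))))
4. (m (g (h) (h)) (q (h) (f (h) (h))))  →  (m (g (h) (h)) (q (h) (h)))


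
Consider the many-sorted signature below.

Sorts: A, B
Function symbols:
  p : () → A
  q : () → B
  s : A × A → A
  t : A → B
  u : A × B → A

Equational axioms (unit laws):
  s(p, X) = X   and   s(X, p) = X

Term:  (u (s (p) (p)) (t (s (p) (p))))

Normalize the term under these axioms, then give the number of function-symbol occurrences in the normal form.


size = 4

1. (u (s (p) (p)) (t (s (p) (p))))  →  (u (p) (t (s (p) (p))))
2. (u (p) (t (s (p) (p))))  →  (u (p) (t (p)))
normal form: (u (p) (t (p)))


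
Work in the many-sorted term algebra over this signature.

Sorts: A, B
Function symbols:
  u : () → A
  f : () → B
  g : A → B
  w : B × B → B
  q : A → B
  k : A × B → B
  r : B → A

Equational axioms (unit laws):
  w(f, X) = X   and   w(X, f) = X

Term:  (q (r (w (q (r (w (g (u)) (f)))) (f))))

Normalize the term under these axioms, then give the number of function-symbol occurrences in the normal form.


size = 6

1. (q (r (w (q (r (w (g (u)) (f)))) (f))))  →  (q (r (q (r (w (g (u)) (f))))))
2. (q (r (q (r (w (g (u)) (f))))))  →  (q (r (q (r (g (u))))))
normal form: (q (r (q (r (g (u))))))


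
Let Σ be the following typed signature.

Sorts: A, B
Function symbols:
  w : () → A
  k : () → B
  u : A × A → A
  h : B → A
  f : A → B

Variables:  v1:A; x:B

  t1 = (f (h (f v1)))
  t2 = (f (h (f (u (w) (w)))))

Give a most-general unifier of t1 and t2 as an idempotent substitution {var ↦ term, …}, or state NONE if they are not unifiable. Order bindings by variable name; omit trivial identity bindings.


{v1 ↦ (u (w) (w))}


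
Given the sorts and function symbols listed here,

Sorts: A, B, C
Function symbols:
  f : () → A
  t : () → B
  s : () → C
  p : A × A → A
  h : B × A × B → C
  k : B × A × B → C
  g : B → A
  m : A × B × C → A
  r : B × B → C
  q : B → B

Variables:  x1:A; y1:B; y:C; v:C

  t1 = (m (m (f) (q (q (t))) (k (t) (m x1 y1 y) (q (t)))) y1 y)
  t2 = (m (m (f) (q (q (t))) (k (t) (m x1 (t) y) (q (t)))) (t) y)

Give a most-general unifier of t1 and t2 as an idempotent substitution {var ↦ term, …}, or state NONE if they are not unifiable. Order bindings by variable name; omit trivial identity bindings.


{y1 ↦ (t)}


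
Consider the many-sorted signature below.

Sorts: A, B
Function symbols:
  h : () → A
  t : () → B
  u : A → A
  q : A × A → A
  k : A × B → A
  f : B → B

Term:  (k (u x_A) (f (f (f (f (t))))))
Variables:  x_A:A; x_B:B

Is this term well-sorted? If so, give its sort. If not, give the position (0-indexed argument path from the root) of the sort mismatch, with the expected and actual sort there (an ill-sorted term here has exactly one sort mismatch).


well-sorted; sort = A

    x_A : A
  (u x_A) : A
          (t) : B
        (f (t)) : B
      (f (f (t))) : B
    (f (f (f (t)))) : B
  (f (f (f (f (t))))) : B
(k (u x_A) (f (f (f (f (t)))))) : A


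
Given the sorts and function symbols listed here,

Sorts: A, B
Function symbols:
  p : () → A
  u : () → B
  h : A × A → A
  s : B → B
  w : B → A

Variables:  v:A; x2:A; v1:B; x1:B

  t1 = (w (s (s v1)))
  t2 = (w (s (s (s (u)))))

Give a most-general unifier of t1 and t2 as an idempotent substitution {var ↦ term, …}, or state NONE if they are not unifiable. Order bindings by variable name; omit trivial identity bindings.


{v1 ↦ (s (u))}


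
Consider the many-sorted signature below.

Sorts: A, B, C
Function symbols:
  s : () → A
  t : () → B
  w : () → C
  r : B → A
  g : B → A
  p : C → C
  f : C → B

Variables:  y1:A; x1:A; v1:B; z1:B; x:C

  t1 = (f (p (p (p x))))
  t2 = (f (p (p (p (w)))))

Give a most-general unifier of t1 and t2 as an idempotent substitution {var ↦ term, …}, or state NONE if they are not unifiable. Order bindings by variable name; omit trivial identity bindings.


{x ↦ (w)}


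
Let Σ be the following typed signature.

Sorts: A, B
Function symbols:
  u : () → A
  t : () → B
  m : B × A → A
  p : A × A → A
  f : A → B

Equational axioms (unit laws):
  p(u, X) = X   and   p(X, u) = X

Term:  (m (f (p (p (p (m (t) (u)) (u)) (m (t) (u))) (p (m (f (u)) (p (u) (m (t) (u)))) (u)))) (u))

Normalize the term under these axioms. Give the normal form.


1. (m (f (p (p (p (m (t) (u)) (u)) (m (t) (u))) (p (m (f (u)) (p (u) (m (t) (u)))) (u)))) (u))  →  (m (f (p (p (m (t) (u)) (m (t) (u))) (p (m (f (u)) (p (u) (m (t) (u)))) (u)))) (u))
2. (m (f (p (p (m (t) (u)) (m (t) (u))) (p (m (f (u)) (p (u) (m (t) (u)))) (u)))) (u))  →  (m (f (p (p (m (t) (u)) (m (t) (u))) (m (f (u)) (p (u) (m (t) (u)))))) (u))
3. (m (f (p (p (m (t) (u)) (m (t) (u))) (m (f (u)) (p (u) (m (t) (u)))))) (u))  →  (m (f (p (p (m (t) (u)) (m (t) (u))) (m (f (u)) (m (t) (u))))) (u))

normal form = (m (f (p (p (m (t) (u)) (m (t) (u))) (m (f (u)) (m (t) (u))))) (u))
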